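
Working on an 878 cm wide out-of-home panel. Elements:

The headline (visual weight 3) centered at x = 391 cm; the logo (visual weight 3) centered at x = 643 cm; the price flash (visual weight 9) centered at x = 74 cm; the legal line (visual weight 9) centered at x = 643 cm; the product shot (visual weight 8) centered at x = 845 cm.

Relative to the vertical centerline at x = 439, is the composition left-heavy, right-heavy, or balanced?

right-heavy

Weights sum to 3 + 3 + 9 + 9 + 8 = 32.
Σw·x = 3·391 + 3·643 + 9·74 + 9·643 + 8·845 = 16315, so x̄ = 16315/32 ≈ 509.84.
509.8 vs midline 439 → right-heavy.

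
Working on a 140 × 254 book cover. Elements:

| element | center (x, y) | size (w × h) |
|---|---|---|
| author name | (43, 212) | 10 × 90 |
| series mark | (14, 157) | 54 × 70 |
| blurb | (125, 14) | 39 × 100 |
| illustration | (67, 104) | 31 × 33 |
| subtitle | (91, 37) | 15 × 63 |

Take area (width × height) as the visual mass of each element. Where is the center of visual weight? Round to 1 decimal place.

Areas: author name 10·90 = 900, series mark 54·70 = 3780, blurb 39·100 = 3900, illustration 31·33 = 1023, subtitle 15·63 = 945. Total weight = 10548.
x-moment: 900·43 + 3780·14 + 3900·125 + 1023·67 + 945·91 = 733656; centroid 733656/10548 ≈ 69.55.
y-moment: 900·212 + 3780·157 + 3900·14 + 1023·104 + 945·37 = 980217; centroid 980217/10548 ≈ 92.93.

(69.6, 92.9)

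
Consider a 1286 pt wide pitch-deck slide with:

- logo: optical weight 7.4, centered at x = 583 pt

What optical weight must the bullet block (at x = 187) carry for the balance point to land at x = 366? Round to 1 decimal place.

The single fixed element contributes weight 7.4, moment 7.4·583 = 4314.2.
Balance at x = 366 requires (4314.2 + w·187) / (7.4 + w) = 366.
Solving: w = (366·7.4 − 4314.2) / (187 − 366) = -1605.8 / -179 ≈ 8.97.

w ≈ 9.0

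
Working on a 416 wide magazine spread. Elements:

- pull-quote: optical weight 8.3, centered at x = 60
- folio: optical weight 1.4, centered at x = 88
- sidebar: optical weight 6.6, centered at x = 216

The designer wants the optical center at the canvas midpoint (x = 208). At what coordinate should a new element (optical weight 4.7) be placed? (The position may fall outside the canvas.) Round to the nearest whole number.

New total weight: (8.3 + 1.4 + 6.6) + 4.7 = 21.0.
x: need Σw·x = 21.0·208 = 4368.0. Existing = 8.3·60 + 1.4·88 + 6.6·216 = 2046.8. Remainder 2321.2 / 4.7 ≈ 493.87.

x ≈ 494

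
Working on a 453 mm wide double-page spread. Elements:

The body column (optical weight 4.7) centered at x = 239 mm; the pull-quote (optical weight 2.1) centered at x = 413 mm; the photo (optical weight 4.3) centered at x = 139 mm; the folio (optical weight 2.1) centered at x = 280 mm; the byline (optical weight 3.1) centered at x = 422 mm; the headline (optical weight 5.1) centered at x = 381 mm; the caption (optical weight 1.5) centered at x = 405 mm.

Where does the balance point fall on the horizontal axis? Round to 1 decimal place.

x ≈ 307.2

Weights sum to 4.7 + 2.1 + 4.3 + 2.1 + 3.1 + 5.1 + 1.5 = 22.9.
Σw·x = 7035.1; x̄ = 7035.1/22.9 ≈ 307.21.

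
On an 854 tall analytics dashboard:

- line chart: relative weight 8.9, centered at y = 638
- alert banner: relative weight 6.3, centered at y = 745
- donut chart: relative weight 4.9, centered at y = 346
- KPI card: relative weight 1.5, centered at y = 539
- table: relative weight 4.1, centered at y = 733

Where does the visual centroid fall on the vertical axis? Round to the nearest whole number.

y ≈ 618

Σw = 8.9 + 6.3 + 4.9 + 1.5 + 4.1 = 25.7.
y: (8.9·638 + 6.3·745 + 4.9·346 + 1.5·539 + 4.1·733) / 25.7 = 15880.9 / 25.7 ≈ 617.93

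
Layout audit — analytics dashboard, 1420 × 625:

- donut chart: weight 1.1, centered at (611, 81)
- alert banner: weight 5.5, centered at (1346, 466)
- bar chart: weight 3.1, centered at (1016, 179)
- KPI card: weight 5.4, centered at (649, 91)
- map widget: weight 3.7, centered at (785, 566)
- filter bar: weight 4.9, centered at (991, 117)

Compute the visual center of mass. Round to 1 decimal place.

(948.9, 268.6)

Total weight = 1.1 + 5.5 + 3.1 + 5.4 + 3.7 + 4.9 = 23.7.
x: moment 22489.7 / weight 23.7 ≈ 948.93
Σw·y = 6365.9; ȳ = 6365.9/23.7 ≈ 268.60.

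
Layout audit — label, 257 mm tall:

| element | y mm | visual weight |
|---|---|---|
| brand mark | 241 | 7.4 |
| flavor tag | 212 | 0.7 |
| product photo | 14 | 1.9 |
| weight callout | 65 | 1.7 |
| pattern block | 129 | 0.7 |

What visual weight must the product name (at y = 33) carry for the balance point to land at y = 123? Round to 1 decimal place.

w ≈ 7.0

Existing Σw = 12.4 (7.4 + 0.7 + 1.9 + 1.7 + 0.7); existing moment 7.4·241 + 0.7·212 + 1.9·14 + 1.7·65 + 0.7·129 = 2159.2.
Balance at y = 123 requires (2159.2 + w·33) / (12.4 + w) = 123.
So w = (123·12.4 − 2159.2)/(33 − 123) = -634.0/-90 ≈ 7.04.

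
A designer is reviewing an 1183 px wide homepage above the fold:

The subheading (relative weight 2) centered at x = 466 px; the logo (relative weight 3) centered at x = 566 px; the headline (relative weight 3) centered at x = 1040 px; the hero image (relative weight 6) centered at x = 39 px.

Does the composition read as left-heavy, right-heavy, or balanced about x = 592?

left-heavy

Weights sum to 2 + 3 + 3 + 6 = 14.
x: (2·466 + 3·566 + 3·1040 + 6·39) / 14 = 5984 / 14 ≈ 427.43
Since 427.4 is left of 592, the composition reads left-heavy.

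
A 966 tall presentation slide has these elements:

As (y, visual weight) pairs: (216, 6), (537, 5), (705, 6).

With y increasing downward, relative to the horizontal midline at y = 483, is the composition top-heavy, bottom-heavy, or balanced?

Weights sum to 6 + 5 + 6 = 17.
y: (6·216 + 5·537 + 6·705) / 17 = 8211 / 17 ≈ 483.00
The centroid 483.00 matches the midline at 483, so the layout is balanced.

balanced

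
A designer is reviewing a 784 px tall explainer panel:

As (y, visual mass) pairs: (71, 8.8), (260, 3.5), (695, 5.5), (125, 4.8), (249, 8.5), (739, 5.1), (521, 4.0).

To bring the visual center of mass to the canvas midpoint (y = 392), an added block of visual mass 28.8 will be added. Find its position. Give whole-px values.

With the added block, Σw becomes 8.8 + 3.5 + 5.5 + 4.8 + 8.5 + 5.1 + 4.0 + 28.8 = 69.0.
y: target moment 69.0×392 = 27048.0; current 8.8·71 + 3.5·260 + 5.5·695 + 4.8·125 + 8.5·249 + 5.1·739 + 4.0·521 = 13926.7; the added block supplies 13121.3, so y = 13121.3/28.8 ≈ 455.60.

y ≈ 456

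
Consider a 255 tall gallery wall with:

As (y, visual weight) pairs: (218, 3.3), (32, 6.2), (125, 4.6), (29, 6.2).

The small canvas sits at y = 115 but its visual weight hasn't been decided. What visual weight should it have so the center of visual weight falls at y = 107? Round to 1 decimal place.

Known weights sum to 3.3 + 6.2 + 4.6 + 6.2 = 20.3; their moment is 3.3·218 + 6.2·32 + 4.6·125 + 6.2·29 = 1672.6.
Balance at y = 107 requires (1672.6 + w·115) / (20.3 + w) = 107.
Rearranging, w·(115 − 107) = 107·20.3 − 1672.6 = 499.5, so w ≈ 499.5/8 = 62.44.

w ≈ 62.4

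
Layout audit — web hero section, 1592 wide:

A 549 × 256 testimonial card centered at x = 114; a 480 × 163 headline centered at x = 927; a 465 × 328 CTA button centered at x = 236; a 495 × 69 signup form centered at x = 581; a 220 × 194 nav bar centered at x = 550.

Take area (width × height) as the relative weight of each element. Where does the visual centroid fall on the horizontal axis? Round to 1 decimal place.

Areas: testimonial card 549·256 = 140544, headline 480·163 = 78240, CTA button 465·328 = 152520, signup form 495·69 = 34155, nav bar 220·194 = 42680. Total weight = 448139.
x: (140544·114 + 78240·927 + 152520·236 + 34155·581 + 42680·550) / 448139 = 167863271 / 448139 ≈ 374.58

x ≈ 374.6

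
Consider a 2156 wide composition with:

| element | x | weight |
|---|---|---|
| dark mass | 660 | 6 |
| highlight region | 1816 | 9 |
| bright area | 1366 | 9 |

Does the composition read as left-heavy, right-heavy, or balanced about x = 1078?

right-heavy

Total weight = 6 + 9 + 9 = 24.
x-moment: 6·660 + 9·1816 + 9·1366 = 32598; centroid 32598/24 ≈ 1358.25.
1358.2 lies right of the midline 1078, so the layout is right-heavy.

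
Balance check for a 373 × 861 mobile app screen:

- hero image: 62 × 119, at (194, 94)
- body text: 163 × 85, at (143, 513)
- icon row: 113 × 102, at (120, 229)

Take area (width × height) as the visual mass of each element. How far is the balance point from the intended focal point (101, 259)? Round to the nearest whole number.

Areas → weights: hero image 62·119 = 7378, body text 163·85 = 13855, icon row 113·102 = 11526; Σw = 32759.
Σw·x = 7378·194 + 13855·143 + 11526·120 = 4795717, so x̄ = 4795717/32759 ≈ 146.39.
Σw·y = 7378·94 + 13855·513 + 11526·229 = 10440601, so ȳ = 10440601/32759 ≈ 318.71.
From (101, 259): dx = 45.39, dy = 59.71, so the distance is √(dx²+dy²) ≈ 75.01.

≈ 75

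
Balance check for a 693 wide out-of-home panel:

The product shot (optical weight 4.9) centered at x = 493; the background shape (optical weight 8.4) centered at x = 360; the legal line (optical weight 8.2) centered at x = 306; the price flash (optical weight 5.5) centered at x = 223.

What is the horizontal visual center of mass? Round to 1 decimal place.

x ≈ 339.8

Weights sum to 4.9 + 8.4 + 8.2 + 5.5 = 27.0.
x-moment: 4.9·493 + 8.4·360 + 8.2·306 + 5.5·223 = 9175.4; centroid 9175.4/27.0 ≈ 339.83.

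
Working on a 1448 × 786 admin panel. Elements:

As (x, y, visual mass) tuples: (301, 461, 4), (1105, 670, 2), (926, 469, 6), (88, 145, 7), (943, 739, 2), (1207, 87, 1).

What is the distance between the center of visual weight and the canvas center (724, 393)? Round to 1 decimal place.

≈ 147.7

Total weight = 4 + 2 + 6 + 7 + 2 + 1 = 22.
Σw·x = 4·301 + 2·1105 + 6·926 + 7·88 + 2·943 + 1·1207 = 12679, so x̄ = 12679/22 ≈ 576.32.
Σw·y = 4·461 + 2·670 + 6·469 + 7·145 + 2·739 + 1·87 = 8578, so ȳ = 8578/22 ≈ 389.91.
Relative to (724, 393): Δ = (-147.68, -3.09); |Δ| = √(-147.68² + -3.09²) ≈ 147.71.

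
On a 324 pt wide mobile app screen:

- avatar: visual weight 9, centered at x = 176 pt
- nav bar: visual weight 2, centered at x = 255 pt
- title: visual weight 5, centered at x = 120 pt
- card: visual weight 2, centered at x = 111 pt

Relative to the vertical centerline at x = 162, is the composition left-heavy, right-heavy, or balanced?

balanced

Total weight = 9 + 2 + 5 + 2 = 18.
x-moment: 9·176 + 2·255 + 5·120 + 2·111 = 2916; centroid 2916/18 ≈ 162.00.
The centroid 162.00 matches the midline at 162, so the layout is balanced.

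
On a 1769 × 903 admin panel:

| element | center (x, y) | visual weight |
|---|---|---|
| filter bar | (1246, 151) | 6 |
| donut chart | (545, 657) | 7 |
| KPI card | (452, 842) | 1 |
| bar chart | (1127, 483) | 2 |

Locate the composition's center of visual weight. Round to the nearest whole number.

Weights sum to 6 + 7 + 1 + 2 = 16.
Σw·x = 6·1246 + 7·545 + 1·452 + 2·1127 = 13997, so x̄ = 13997/16 ≈ 874.81.
Σw·y = 6·151 + 7·657 + 1·842 + 2·483 = 7313, so ȳ = 7313/16 ≈ 457.06.

(875, 457)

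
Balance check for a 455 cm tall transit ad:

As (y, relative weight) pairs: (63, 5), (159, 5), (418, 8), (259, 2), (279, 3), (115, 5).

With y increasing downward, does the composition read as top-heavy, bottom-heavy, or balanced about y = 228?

Total weight = 5 + 5 + 8 + 2 + 3 + 5 = 28.
Σw·y = 6384; ȳ = 6384/28 ≈ 228.00.
The centroid 228.00 matches the midline at 228, so the layout is balanced.

balanced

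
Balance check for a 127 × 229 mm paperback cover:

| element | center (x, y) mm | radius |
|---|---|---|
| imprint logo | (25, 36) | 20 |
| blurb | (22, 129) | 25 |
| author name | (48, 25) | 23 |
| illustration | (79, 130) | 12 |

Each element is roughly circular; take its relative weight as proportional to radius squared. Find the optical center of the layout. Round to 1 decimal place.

(35.6, 74.8)

r² weights: imprint logo 20² = 400, blurb 25² = 625, author name 23² = 529, illustration 12² = 144. Total = 1698.
x-moment: 400·25 + 625·22 + 529·48 + 144·79 = 60518; centroid 60518/1698 ≈ 35.64.
y-moment: 400·36 + 625·129 + 529·25 + 144·130 = 126970; centroid 126970/1698 ≈ 74.78.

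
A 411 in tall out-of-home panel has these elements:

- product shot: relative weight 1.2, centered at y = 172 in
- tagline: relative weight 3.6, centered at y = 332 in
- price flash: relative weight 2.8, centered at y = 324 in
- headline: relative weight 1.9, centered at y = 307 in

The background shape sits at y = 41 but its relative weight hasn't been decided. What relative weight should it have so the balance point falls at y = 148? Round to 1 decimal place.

w ≈ 13.9

Known weights sum to 1.2 + 3.6 + 2.8 + 1.9 = 9.5; their moment is 1.2·172 + 3.6·332 + 2.8·324 + 1.9·307 = 2892.1.
Balance at y = 148 requires (2892.1 + w·41) / (9.5 + w) = 148.
So w = (148·9.5 − 2892.1)/(41 − 148) = -1486.1/-107 ≈ 13.89.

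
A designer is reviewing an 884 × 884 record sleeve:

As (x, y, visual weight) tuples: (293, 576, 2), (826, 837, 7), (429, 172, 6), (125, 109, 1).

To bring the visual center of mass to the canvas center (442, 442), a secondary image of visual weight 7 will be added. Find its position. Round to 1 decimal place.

After adding the secondary image, total weight = 2 + 7 + 6 + 1 + 7 = 23.
x: need Σw·x = 23·442 = 10166. Existing = 2·293 + 7·826 + 6·429 + 1·125 = 9067. Remainder 1099 / 7 ≈ 157.00.
y: need Σw·y = 23·442 = 10166. Existing = 2·576 + 7·837 + 6·172 + 1·109 = 8152. Remainder 2014 / 7 ≈ 287.71.

(157.0, 287.7)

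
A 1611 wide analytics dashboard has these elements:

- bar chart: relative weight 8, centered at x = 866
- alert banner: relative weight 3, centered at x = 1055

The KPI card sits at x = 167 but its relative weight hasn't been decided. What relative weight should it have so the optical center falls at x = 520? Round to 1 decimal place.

w ≈ 12.4

Existing Σw = 11 (8 + 3); existing moment 8·866 + 3·1055 = 10093.
For the centroid to hit 520: (10093 + w·167) / (11 + w) = 520.
So w = (520·11 − 10093)/(167 − 520) = -4373/-353 ≈ 12.39.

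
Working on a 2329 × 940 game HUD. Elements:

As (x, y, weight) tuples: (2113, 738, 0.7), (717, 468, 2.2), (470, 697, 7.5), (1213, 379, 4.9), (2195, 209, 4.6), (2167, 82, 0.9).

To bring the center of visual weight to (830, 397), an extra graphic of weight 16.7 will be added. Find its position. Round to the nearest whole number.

After adding the extra graphic, total weight = 0.7 + 2.2 + 7.5 + 4.9 + 4.6 + 0.9 + 16.7 = 37.5.
x: need Σw·x = 37.5·830 = 31125.0. Existing = 0.7·2113 + 2.2·717 + 7.5·470 + 4.9·1213 + 4.6·2195 + 0.9·2167 = 24572.5. Remainder 6552.5 / 16.7 ≈ 392.37.
y: need Σw·y = 37.5·397 = 14887.5. Existing = 0.7·738 + 2.2·468 + 7.5·697 + 4.9·379 + 4.6·209 + 0.9·82 = 9666.0. Remainder 5221.5 / 16.7 ≈ 312.66.

(392, 313)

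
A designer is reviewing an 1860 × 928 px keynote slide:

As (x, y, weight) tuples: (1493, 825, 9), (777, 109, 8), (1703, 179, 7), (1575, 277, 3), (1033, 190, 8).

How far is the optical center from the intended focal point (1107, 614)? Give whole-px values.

≈ 320 px

Total weight = 9 + 8 + 7 + 3 + 8 = 35.
Σw·x = 9·1493 + 8·777 + 7·1703 + 3·1575 + 8·1033 = 44563, so x̄ = 44563/35 ≈ 1273.23.
Σw·y = 9·825 + 8·109 + 7·179 + 3·277 + 8·190 = 11901, so ȳ = 11901/35 ≈ 340.03.
From (1107, 614): dx = 166.23, dy = -273.97, so the distance is √(dx²+dy²) ≈ 320.46.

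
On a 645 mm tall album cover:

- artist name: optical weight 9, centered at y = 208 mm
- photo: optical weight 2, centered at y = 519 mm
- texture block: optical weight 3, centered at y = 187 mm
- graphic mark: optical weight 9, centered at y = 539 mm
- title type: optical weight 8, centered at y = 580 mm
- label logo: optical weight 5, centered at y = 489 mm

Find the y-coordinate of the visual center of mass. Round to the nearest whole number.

Weights sum to 9 + 2 + 3 + 9 + 8 + 5 = 36.
y: (9·208 + 2·519 + 3·187 + 9·539 + 8·580 + 5·489) / 36 = 15407 / 36 ≈ 427.97

y ≈ 428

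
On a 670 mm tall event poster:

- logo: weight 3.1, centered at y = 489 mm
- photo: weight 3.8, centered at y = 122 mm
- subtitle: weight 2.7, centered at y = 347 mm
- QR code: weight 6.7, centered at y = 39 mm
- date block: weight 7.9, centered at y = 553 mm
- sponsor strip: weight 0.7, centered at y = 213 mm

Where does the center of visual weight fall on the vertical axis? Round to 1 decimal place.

Σw = 3.1 + 3.8 + 2.7 + 6.7 + 7.9 + 0.7 = 24.9.
y: moment 7695.5 / weight 24.9 ≈ 309.06

y ≈ 309.1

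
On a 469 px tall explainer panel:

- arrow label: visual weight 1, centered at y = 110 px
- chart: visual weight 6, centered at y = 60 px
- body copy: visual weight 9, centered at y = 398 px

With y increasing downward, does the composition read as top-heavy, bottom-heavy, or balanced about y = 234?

bottom-heavy

Total weight = 1 + 6 + 9 = 16.
y: (1·110 + 6·60 + 9·398) / 16 = 4052 / 16 ≈ 253.25
Since 253.2 is below (larger y than) 234, the composition reads bottom-heavy.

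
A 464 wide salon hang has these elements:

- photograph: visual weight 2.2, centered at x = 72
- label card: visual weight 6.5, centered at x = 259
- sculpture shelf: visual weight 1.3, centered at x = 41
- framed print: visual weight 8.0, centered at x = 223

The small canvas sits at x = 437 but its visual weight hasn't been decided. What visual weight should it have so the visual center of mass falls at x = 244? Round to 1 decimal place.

Existing Σw = 18.0 (2.2 + 6.5 + 1.3 + 8.0); existing moment 2.2·72 + 6.5·259 + 1.3·41 + 8.0·223 = 3679.2.
For the centroid to hit 244: (3679.2 + w·437) / (18.0 + w) = 244.
So w = (244·18.0 − 3679.2)/(437 − 244) = 712.8/193 ≈ 3.69.

w ≈ 3.7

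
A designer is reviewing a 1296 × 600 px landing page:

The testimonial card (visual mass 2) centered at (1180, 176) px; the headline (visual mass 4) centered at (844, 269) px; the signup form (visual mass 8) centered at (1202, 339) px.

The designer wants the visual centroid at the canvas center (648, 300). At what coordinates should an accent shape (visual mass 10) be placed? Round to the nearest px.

(20, 306)

After adding the accent shape, total weight = 2 + 4 + 8 + 10 = 24.
Along x: (15352 + 10·x) / 24 = 648 (existing moment 2·1180 + 4·844 + 8·1202 = 15352) ⇒ x = (15552 − 15352) / 10 ≈ 20.00.
Along y: (4140 + 10·y) / 24 = 300 (existing moment 2·176 + 4·269 + 8·339 = 4140) ⇒ y = (7200 − 4140) / 10 ≈ 306.00.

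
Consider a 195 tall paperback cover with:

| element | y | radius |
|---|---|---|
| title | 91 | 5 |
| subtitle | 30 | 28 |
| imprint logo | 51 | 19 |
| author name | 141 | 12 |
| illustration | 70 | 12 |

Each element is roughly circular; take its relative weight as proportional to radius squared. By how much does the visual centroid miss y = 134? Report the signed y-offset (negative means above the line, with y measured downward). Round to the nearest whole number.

Weights ∝ r²: title 5² = 25, subtitle 28² = 784, imprint logo 19² = 361, author name 12² = 144, illustration 12² = 144; Σw = 1458.
y-moment: 25·91 + 784·30 + 361·51 + 144·141 + 144·70 = 74590; centroid 74590/1458 ≈ 51.16.
Difference: 51.16 − 134 ≈ -82.84.

≈ -83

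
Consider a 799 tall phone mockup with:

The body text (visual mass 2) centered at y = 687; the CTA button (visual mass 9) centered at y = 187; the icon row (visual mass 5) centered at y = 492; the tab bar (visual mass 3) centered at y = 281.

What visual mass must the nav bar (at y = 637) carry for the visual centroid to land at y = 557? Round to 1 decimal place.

w ≈ 52.8

Fixed elements: Σw = 2 + 9 + 5 + 3 = 19, Σw·y = 2·687 + 9·187 + 5·492 + 3·281 = 6360.
Set Σw·y/Σw = 557: (6360 + 637w) = 557·(19 + w).
So w = (557·19 − 6360)/(637 − 557) = 4223/80 ≈ 52.79.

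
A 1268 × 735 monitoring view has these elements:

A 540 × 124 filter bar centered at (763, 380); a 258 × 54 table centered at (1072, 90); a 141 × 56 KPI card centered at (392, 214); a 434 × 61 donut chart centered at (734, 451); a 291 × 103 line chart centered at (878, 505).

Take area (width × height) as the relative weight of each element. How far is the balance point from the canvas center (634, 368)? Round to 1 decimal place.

Areas: filter bar 540·124 = 66960, table 258·54 = 13932, KPI card 141·56 = 7896, donut chart 434·61 = 26474, line chart 291·103 = 29973. Total weight = 145235.
x-moment: 66960·763 + 13932·1072 + 7896·392 + 26474·734 + 29973·878 = 114869026; centroid 114869026/145235 ≈ 790.92.
y-moment: 66960·380 + 13932·90 + 7896·214 + 26474·451 + 29973·505 = 55464563; centroid 55464563/145235 ≈ 381.90.
Relative to (634, 368): Δ = (156.92, 13.90); |Δ| = √(156.92² + 13.90²) ≈ 157.53.

≈ 157.5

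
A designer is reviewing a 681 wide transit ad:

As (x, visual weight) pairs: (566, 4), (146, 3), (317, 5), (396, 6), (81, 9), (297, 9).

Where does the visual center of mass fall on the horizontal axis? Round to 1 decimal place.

Σw = 4 + 3 + 5 + 6 + 9 + 9 = 36.
Σw·x = 10065; x̄ = 10065/36 ≈ 279.58.

x ≈ 279.6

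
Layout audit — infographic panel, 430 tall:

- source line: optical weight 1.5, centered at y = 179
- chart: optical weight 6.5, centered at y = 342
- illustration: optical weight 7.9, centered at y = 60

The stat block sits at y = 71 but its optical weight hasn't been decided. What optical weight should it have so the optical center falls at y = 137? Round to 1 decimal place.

w ≈ 11.9

Known weights sum to 1.5 + 6.5 + 7.9 = 15.9; their moment is 1.5·179 + 6.5·342 + 7.9·60 = 2965.5.
Set Σw·y/Σw = 137: (2965.5 + 71w) = 137·(15.9 + w).
So w = (137·15.9 − 2965.5)/(71 − 137) = -787.2/-66 ≈ 11.93.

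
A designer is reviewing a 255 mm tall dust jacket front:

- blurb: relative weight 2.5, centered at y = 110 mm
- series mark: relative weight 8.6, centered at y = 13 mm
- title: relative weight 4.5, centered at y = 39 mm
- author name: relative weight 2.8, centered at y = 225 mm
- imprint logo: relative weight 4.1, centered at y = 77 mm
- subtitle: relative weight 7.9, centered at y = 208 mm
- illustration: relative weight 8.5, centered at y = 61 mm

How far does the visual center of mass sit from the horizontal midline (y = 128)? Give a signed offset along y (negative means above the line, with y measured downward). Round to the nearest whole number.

≈ -34 mm

Σw = 2.5 + 8.6 + 4.5 + 2.8 + 4.1 + 7.9 + 8.5 = 38.9.
Σw·y = 2.5·110 + 8.6·13 + 4.5·39 + 2.8·225 + 4.1·77 + 7.9·208 + 8.5·61 = 3669.7, so ȳ = 3669.7/38.9 ≈ 94.34.
Offset from y = 128: 94.34 − 128 ≈ -33.66.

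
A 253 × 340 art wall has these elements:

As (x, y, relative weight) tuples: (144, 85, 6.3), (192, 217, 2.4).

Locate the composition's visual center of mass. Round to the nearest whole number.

Σw = 6.3 + 2.4 = 8.7.
x-moment: 6.3·144 + 2.4·192 = 1368.0; centroid 1368.0/8.7 ≈ 157.24.
y-moment: 6.3·85 + 2.4·217 = 1056.3; centroid 1056.3/8.7 ≈ 121.41.

(157, 121)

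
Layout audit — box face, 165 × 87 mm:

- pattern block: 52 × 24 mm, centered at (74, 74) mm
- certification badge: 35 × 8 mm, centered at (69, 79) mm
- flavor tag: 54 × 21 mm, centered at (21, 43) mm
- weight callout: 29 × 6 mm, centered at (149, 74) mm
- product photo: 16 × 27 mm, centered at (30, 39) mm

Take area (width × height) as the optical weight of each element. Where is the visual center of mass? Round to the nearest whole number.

Taking area as weight: pattern block 52·24 = 1248, certification badge 35·8 = 280, flavor tag 54·21 = 1134, weight callout 29·6 = 174, product photo 16·27 = 432. Sum 3268.
Σw·x = 1248·74 + 280·69 + 1134·21 + 174·149 + 432·30 = 174372, so x̄ = 174372/3268 ≈ 53.36.
Σw·y = 1248·74 + 280·79 + 1134·43 + 174·74 + 432·39 = 192958, so ȳ = 192958/3268 ≈ 59.04.

(53, 59)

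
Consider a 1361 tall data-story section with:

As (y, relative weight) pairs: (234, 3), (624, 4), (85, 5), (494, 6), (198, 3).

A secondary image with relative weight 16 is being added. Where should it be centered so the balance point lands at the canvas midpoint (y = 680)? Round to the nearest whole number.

New total weight: (3 + 4 + 5 + 6 + 3) + 16 = 37.
Along y: (7181 + 16·y) / 37 = 680 (existing moment 3·234 + 4·624 + 5·85 + 6·494 + 3·198 = 7181) ⇒ y = (25160 − 7181) / 16 ≈ 1123.69.

y ≈ 1124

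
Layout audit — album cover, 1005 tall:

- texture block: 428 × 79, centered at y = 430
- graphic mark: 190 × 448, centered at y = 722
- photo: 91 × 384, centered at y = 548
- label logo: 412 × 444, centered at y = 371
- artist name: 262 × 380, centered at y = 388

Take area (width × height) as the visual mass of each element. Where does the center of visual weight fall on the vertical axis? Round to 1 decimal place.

Areas: texture block 428·79 = 33812, graphic mark 190·448 = 85120, photo 91·384 = 34944, label logo 412·444 = 182928, artist name 262·380 = 99560. Total weight = 436364.
y-moment: 33812·430 + 85120·722 + 34944·548 + 182928·371 + 99560·388 = 201640680; centroid 201640680/436364 ≈ 462.09.

y ≈ 462.1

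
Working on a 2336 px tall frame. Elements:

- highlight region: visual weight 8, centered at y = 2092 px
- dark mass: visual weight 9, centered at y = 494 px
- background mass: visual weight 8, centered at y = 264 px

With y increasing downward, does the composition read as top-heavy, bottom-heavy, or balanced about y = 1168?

top-heavy

Weights sum to 8 + 9 + 8 = 25.
Σw·y = 8·2092 + 9·494 + 8·264 = 23294, so ȳ = 23294/25 ≈ 931.76.
931.8 vs midline 1168 → top-heavy.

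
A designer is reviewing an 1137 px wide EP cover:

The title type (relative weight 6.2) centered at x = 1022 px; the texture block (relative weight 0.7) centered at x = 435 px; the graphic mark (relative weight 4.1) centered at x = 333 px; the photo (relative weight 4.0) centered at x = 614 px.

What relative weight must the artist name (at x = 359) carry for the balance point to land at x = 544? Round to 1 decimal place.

w ≈ 12.4

Known weights sum to 6.2 + 0.7 + 4.1 + 4.0 = 15.0; their moment is 6.2·1022 + 0.7·435 + 4.1·333 + 4.0·614 = 10462.2.
For the centroid to hit 544: (10462.2 + w·359) / (15.0 + w) = 544.
So w = (544·15.0 − 10462.2)/(359 − 544) = -2302.2/-185 ≈ 12.44.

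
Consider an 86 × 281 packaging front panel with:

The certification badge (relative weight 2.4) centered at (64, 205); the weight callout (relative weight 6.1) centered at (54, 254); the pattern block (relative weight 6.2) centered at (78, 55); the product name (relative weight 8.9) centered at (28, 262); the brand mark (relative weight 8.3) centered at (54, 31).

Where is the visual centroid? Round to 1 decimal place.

(52.2, 155.8)

Weights sum to 2.4 + 6.1 + 6.2 + 8.9 + 8.3 = 31.9.
Σw·x = 2.4·64 + 6.1·54 + 6.2·78 + 8.9·28 + 8.3·54 = 1664.0, so x̄ = 1664.0/31.9 ≈ 52.16.
Σw·y = 2.4·205 + 6.1·254 + 6.2·55 + 8.9·262 + 8.3·31 = 4971.5, so ȳ = 4971.5/31.9 ≈ 155.85.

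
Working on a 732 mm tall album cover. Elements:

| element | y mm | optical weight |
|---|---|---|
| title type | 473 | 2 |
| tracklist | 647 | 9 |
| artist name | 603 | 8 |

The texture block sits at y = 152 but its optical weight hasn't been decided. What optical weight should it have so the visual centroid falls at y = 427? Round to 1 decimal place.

Existing Σw = 19 (2 + 9 + 8); existing moment 2·473 + 9·647 + 8·603 = 11593.
Set Σw·y/Σw = 427: (11593 + 152w) = 427·(19 + w).
Rearranging, w·(152 − 427) = 427·19 − 11593 = -3480, so w ≈ -3480/-275 = 12.65.

w ≈ 12.7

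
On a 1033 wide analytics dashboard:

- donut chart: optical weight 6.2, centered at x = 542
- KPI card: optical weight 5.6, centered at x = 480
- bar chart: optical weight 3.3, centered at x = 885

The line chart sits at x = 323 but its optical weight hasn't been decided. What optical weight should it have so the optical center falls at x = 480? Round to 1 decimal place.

w ≈ 11.0

Existing Σw = 15.1 (6.2 + 5.6 + 3.3); existing moment 6.2·542 + 5.6·480 + 3.3·885 = 8968.9.
For the centroid to hit 480: (8968.9 + w·323) / (15.1 + w) = 480.
Solving: w = (480·15.1 − 8968.9) / (323 − 480) = -1720.9 / -157 ≈ 10.96.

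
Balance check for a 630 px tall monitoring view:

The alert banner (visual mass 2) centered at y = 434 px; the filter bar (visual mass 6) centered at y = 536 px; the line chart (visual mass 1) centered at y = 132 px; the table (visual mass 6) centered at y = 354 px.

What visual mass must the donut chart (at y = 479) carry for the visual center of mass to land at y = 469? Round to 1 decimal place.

w ≈ 69.5

Fixed elements: Σw = 2 + 6 + 1 + 6 = 15, Σw·y = 2·434 + 6·536 + 1·132 + 6·354 = 6340.
For the centroid to hit 469: (6340 + w·479) / (15 + w) = 469.
Rearranging, w·(479 − 469) = 469·15 − 6340 = 695, so w ≈ 695/10 = 69.50.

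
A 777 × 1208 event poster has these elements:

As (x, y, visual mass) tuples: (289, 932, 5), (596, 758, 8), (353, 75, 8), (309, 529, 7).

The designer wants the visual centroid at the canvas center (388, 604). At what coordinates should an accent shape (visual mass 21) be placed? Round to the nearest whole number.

(372, 694)

With the accent shape, Σw becomes 5 + 8 + 8 + 7 + 21 = 49.
x: need Σw·x = 49·388 = 19012. Existing = 5·289 + 8·596 + 8·353 + 7·309 = 11200. Remainder 7812 / 21 ≈ 372.00.
y: need Σw·y = 49·604 = 29596. Existing = 5·932 + 8·758 + 8·75 + 7·529 = 15027. Remainder 14569 / 21 ≈ 693.76.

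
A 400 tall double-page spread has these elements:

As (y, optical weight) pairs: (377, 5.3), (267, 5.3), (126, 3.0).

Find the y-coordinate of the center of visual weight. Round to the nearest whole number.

Σw = 5.3 + 5.3 + 3.0 = 13.6.
y-moment: 5.3·377 + 5.3·267 + 3.0·126 = 3791.2; centroid 3791.2/13.6 ≈ 278.76.

y ≈ 279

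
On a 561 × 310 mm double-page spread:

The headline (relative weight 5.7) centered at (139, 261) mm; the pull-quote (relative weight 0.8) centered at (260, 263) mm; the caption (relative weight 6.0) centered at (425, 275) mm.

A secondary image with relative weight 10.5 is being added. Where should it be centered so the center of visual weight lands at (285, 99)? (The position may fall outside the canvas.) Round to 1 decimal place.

With the secondary image, Σw becomes 5.7 + 0.8 + 6.0 + 10.5 = 23.0.
Along x: (3550.3 + 10.5·x) / 23.0 = 285 (existing moment 5.7·139 + 0.8·260 + 6.0·425 = 3550.3) ⇒ x = (6555.0 − 3550.3) / 10.5 ≈ 286.16.
Along y: (3348.1 + 10.5·y) / 23.0 = 99 (existing moment 5.7·261 + 0.8·263 + 6.0·275 = 3348.1) ⇒ y = (2277.0 − 3348.1) / 10.5 ≈ -102.01.

(286.2, -102.0)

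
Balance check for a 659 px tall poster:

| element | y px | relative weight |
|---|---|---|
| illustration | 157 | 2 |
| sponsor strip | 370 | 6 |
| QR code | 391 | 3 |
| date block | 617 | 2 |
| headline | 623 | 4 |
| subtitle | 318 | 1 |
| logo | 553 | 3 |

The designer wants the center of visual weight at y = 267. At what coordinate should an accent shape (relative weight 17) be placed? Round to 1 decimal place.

New total weight: (2 + 6 + 3 + 2 + 4 + 1 + 3) + 17 = 38.
Along y: (9410 + 17·y) / 38 = 267 (existing moment 2·157 + 6·370 + 3·391 + 2·617 + 4·623 + 1·318 + 3·553 = 9410) ⇒ y = (10146 − 9410) / 17 ≈ 43.29.

y ≈ 43.3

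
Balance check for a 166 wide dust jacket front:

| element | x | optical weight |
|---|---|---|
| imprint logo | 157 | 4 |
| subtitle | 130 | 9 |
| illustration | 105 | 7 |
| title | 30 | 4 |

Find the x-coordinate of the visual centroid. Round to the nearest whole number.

Weights sum to 4 + 9 + 7 + 4 = 24.
x-moment: 4·157 + 9·130 + 7·105 + 4·30 = 2653; centroid 2653/24 ≈ 110.54.

x ≈ 111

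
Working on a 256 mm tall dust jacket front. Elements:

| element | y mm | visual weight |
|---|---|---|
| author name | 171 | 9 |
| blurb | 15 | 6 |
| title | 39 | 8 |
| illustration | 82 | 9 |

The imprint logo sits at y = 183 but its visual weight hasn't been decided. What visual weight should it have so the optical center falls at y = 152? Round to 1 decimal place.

w ≈ 70.5

Known weights sum to 9 + 6 + 8 + 9 = 32; their moment is 9·171 + 6·15 + 8·39 + 9·82 = 2679.
Set Σw·y/Σw = 152: (2679 + 183w) = 152·(32 + w).
Rearranging, w·(183 − 152) = 152·32 − 2679 = 2185, so w ≈ 2185/31 = 70.48.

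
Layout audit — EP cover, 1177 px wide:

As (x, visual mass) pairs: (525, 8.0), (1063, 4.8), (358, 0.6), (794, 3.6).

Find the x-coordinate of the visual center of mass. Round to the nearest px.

Σw = 8.0 + 4.8 + 0.6 + 3.6 = 17.0.
x-moment: 8.0·525 + 4.8·1063 + 0.6·358 + 3.6·794 = 12375.6; centroid 12375.6/17.0 ≈ 727.98.

x ≈ 728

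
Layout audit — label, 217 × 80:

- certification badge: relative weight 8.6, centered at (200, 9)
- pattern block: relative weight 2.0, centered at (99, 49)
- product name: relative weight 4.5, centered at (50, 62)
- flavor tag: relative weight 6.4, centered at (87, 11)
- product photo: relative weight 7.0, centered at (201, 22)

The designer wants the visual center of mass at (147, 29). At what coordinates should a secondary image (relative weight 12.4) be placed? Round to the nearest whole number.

New total weight: (8.6 + 2.0 + 4.5 + 6.4 + 7.0) + 12.4 = 40.9.
Along x: (4106.8 + 12.4·x) / 40.9 = 147 (existing moment 8.6·200 + 2.0·99 + 4.5·50 + 6.4·87 + 7.0·201 = 4106.8) ⇒ x = (6012.3 − 4106.8) / 12.4 ≈ 153.67.
Along y: (678.8 + 12.4·y) / 40.9 = 29 (existing moment 8.6·9 + 2.0·49 + 4.5·62 + 6.4·11 + 7.0·22 = 678.8) ⇒ y = (1186.1 − 678.8) / 12.4 ≈ 40.91.

(154, 41)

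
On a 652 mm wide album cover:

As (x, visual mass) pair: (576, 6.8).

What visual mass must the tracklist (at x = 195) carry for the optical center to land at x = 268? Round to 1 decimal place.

w ≈ 28.7

The single fixed element contributes weight 6.8, moment 6.8·576 = 3916.8.
For the centroid to hit 268: (3916.8 + w·195) / (6.8 + w) = 268.
So w = (268·6.8 − 3916.8)/(195 − 268) = -2094.4/-73 ≈ 28.69.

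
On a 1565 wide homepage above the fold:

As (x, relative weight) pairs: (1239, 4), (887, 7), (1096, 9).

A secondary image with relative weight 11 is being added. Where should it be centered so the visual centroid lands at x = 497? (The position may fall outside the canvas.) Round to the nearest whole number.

After adding the secondary image, total weight = 4 + 7 + 9 + 11 = 31.
x: target moment 31×497 = 15407; current 4·1239 + 7·887 + 9·1096 = 21029; the secondary image supplies -5622, so x = -5622/11 ≈ -511.09.

x ≈ -511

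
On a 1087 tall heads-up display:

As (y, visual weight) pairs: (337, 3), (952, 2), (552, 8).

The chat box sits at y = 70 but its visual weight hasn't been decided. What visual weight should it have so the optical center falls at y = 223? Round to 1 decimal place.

Existing Σw = 13 (3 + 2 + 8); existing moment 3·337 + 2·952 + 8·552 = 7331.
Balance at y = 223 requires (7331 + w·70) / (13 + w) = 223.
Rearranging, w·(70 − 223) = 223·13 − 7331 = -4432, so w ≈ -4432/-153 = 28.97.

w ≈ 29.0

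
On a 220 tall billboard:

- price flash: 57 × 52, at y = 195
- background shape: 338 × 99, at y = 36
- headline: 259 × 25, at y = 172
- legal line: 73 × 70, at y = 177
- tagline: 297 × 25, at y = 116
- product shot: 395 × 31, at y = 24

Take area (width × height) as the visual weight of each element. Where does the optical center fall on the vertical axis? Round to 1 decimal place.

Taking area as weight: price flash 57·52 = 2964, background shape 338·99 = 33462, headline 259·25 = 6475, legal line 73·70 = 5110, tagline 297·25 = 7425, product shot 395·31 = 12245. Sum 67681.
y: (2964·195 + 33462·36 + 6475·172 + 5110·177 + 7425·116 + 12245·24) / 67681 = 4955962 / 67681 ≈ 73.23

y ≈ 73.2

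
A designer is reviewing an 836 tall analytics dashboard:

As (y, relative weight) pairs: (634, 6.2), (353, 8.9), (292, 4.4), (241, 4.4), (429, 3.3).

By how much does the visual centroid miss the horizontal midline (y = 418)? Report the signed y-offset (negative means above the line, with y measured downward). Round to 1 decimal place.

≈ -19.7

Weights sum to 6.2 + 8.9 + 4.4 + 4.4 + 3.3 = 27.2.
y: (6.2·634 + 8.9·353 + 4.4·292 + 4.4·241 + 3.3·429) / 27.2 = 10833.4 / 27.2 ≈ 398.29
Offset from y = 418: 398.29 − 418 ≈ -19.71.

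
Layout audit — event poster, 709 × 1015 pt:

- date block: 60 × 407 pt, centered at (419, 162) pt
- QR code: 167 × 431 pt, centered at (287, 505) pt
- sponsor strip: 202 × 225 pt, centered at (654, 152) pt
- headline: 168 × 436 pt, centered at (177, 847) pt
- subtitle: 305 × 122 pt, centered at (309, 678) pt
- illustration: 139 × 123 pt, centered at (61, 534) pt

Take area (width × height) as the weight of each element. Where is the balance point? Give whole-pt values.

Taking area as weight: date block 60·407 = 24420, QR code 167·431 = 71977, sponsor strip 202·225 = 45450, headline 168·436 = 73248, subtitle 305·122 = 37210, illustration 139·123 = 17097. Sum 269402.
x: (24420·419 + 71977·287 + 45450·654 + 73248·177 + 37210·309 + 17097·61) / 269402 = 86119382 / 269402 ≈ 319.67
y: (24420·162 + 71977·505 + 45450·152 + 73248·847 + 37210·678 + 17097·534) / 269402 = 143612059 / 269402 ≈ 533.08

(320, 533)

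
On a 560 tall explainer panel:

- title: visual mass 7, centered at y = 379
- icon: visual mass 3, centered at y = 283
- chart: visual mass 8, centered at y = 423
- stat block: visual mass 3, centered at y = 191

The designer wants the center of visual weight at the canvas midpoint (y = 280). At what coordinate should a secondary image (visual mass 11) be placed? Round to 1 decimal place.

With the secondary image, Σw becomes 7 + 3 + 8 + 3 + 11 = 32.
y: need Σw·y = 32·280 = 8960. Existing = 7·379 + 3·283 + 8·423 + 3·191 = 7459. Remainder 1501 / 11 ≈ 136.45.

y ≈ 136.5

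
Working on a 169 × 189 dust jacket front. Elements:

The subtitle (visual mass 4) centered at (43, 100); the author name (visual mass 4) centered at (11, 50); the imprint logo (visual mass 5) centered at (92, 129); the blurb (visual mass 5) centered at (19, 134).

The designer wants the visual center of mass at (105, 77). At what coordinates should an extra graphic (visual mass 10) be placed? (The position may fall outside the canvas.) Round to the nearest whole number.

(217, 24)

After adding the extra graphic, total weight = 4 + 4 + 5 + 5 + 10 = 28.
x: need Σw·x = 28·105 = 2940. Existing = 4·43 + 4·11 + 5·92 + 5·19 = 771. Remainder 2169 / 10 ≈ 216.90.
y: need Σw·y = 28·77 = 2156. Existing = 4·100 + 4·50 + 5·129 + 5·134 = 1915. Remainder 241 / 10 ≈ 24.10.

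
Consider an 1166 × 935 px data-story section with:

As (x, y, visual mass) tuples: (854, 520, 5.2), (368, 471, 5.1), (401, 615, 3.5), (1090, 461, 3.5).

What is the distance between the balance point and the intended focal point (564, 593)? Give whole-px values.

≈ 130 px

Weights sum to 5.2 + 5.1 + 3.5 + 3.5 = 17.3.
x: (5.2·854 + 5.1·368 + 3.5·401 + 3.5·1090) / 17.3 = 11536.1 / 17.3 ≈ 666.83
y: (5.2·520 + 5.1·471 + 3.5·615 + 3.5·461) / 17.3 = 8872.1 / 17.3 ≈ 512.84
Offset from (564, 593): Δx ≈ 102.83, Δy ≈ -80.16; distance = √(Δx² + Δy²) ≈ 130.38.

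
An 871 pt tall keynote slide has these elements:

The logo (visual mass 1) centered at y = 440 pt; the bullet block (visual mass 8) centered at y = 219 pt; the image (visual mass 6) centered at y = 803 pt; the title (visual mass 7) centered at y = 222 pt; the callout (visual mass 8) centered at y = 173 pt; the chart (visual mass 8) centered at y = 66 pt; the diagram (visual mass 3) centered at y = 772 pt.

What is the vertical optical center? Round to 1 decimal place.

Weights sum to 1 + 8 + 6 + 7 + 8 + 8 + 3 = 41.
y: (1·440 + 8·219 + 6·803 + 7·222 + 8·173 + 8·66 + 3·772) / 41 = 12792 / 41 ≈ 312.00

y ≈ 312.0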